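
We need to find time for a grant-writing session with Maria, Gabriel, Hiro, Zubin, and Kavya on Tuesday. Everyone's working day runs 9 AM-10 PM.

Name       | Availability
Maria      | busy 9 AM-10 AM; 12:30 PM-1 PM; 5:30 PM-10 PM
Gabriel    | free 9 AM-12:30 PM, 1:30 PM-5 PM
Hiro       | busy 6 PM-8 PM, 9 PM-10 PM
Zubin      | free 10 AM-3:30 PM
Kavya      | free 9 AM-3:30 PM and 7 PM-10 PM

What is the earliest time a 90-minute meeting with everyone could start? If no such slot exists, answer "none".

10:00

Maria free: 10:00-12:30, 13:00-17:30 (invert busy blocks within the working day).
Gabriel free: 09:00-12:30, 13:30-17:00.
Hiro free: 09:00-18:00, 20:00-21:00 (invert busy blocks within the working day).
Zubin free: 10:00-15:30.
Kavya free: 09:00-15:30, 19:00-22:00.
Maria ∩ Gabriel: 10:00-12:30, 13:30-17:00.
Maria ∩ Gabriel ∩ Hiro: 10:00-12:30, 13:30-17:00.
Maria ∩ Gabriel ∩ Hiro ∩ Zubin: 10:00-12:30, 13:30-15:30.
Maria ∩ Gabriel ∩ Hiro ∩ Zubin ∩ Kavya: 10:00-12:30, 13:30-15:30.
The first common window of at least 90 minutes is 10:00-12:30, so the earliest start is 10:00.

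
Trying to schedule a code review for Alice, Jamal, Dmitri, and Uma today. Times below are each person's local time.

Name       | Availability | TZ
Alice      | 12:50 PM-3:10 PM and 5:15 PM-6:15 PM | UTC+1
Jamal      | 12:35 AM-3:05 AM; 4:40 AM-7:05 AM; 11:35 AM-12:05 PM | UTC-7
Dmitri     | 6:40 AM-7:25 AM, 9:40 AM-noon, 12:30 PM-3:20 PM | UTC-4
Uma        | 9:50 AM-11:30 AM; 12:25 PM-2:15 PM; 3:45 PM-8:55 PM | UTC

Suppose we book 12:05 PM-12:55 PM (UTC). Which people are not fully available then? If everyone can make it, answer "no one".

Dmitri, Uma

Alice in UTC: 11:50-14:10, 16:15-17:15 (subtract 1h to convert from UTC+1).
Jamal in UTC: 07:35-10:05, 11:40-14:05, 18:35-19:05 (add 7h to convert from UTC-7).
Dmitri in UTC: 10:40-11:25, 13:40-16:00, 16:30-19:20 (add 4h to convert from UTC-4).
Uma in UTC: 09:50-11:30, 12:25-14:15, 15:45-20:55.
Alice: free for 12:05-12:55. Jamal: free for 12:05-12:55. Dmitri: not fully free for 12:05-12:55. Uma: not fully free for 12:05-12:55.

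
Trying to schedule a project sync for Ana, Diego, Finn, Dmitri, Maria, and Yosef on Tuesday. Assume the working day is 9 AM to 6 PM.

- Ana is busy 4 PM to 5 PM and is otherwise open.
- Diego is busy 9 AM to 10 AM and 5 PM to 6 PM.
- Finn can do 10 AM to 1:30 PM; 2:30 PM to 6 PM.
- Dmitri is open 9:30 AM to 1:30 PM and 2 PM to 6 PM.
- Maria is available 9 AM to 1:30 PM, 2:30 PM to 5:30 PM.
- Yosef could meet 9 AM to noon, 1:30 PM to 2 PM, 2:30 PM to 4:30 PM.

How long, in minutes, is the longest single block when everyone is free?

Ana free: 09:00-16:00, 17:00-18:00 (invert busy blocks within the working day).
Diego free: 10:00-17:00 (invert busy blocks within the working day).
Finn free: 10:00-13:30, 14:30-18:00.
Dmitri free: 09:30-13:30, 14:00-18:00.
Maria free: 09:00-13:30, 14:30-17:30.
Yosef free: 09:00-12:00, 13:30-14:00, 14:30-16:30.
Ana ∩ Diego: 10:00-16:00.
Ana ∩ Diego ∩ Finn: 10:00-13:30, 14:30-16:00.
Ana ∩ Diego ∩ Finn ∩ Dmitri: 10:00-13:30, 14:30-16:00.
Ana ∩ Diego ∩ Finn ∩ Dmitri ∩ Maria: 10:00-13:30, 14:30-16:00.
Ana ∩ Diego ∩ Finn ∩ Dmitri ∩ Maria ∩ Yosef: 10:00-12:00, 14:30-16:00.
The longest is 10:00-12:00 at 120 minutes.

120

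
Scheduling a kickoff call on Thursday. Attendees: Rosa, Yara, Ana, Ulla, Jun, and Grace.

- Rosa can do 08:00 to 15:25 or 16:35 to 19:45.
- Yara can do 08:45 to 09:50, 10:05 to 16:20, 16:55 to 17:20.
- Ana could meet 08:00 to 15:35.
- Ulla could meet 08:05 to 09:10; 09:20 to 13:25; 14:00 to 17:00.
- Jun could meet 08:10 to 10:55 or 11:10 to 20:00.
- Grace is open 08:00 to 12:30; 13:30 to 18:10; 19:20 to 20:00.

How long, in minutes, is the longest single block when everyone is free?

Rosa ∩ Yara: 08:45-09:50, 10:05-15:25, 16:55-17:20.
Rosa ∩ Yara ∩ Ana: 08:45-09:50, 10:05-15:25.
Rosa ∩ Yara ∩ Ana ∩ Ulla: 08:45-09:10, 09:20-09:50, 10:05-13:25, 14:00-15:25.
Rosa ∩ Yara ∩ Ana ∩ Ulla ∩ Jun: 08:45-09:10, 09:20-09:50, 10:05-10:55, 11:10-13:25, 14:00-15:25.
Rosa ∩ Yara ∩ Ana ∩ Ulla ∩ Jun ∩ Grace: 08:45-09:10, 09:20-09:50, 10:05-10:55, 11:10-12:30, 14:00-15:25.
The longest is 14:00-15:25 at 85 minutes.

85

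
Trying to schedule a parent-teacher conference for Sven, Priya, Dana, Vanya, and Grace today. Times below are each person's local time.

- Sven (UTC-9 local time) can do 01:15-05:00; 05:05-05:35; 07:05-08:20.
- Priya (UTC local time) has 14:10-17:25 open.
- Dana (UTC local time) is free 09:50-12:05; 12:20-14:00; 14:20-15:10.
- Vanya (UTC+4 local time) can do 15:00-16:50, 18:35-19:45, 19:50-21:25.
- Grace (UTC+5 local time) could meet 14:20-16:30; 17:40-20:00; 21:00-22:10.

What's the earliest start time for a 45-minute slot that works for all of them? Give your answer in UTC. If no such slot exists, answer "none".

Sven in UTC: 10:15-14:00, 14:05-14:35, 16:05-17:20 (add 9h to convert from UTC-9).
Priya in UTC: 14:10-17:25.
Dana in UTC: 09:50-12:05, 12:20-14:00, 14:20-15:10.
Vanya in UTC: 11:00-12:50, 14:35-15:45, 15:50-17:25 (subtract 4h to convert from UTC+4).
Grace in UTC: 09:20-11:30, 12:40-15:00, 16:00-17:10 (subtract 5h to convert from UTC+5).
Sven ∩ Priya: 14:10-14:35, 16:05-17:20.
Sven ∩ Priya ∩ Dana: 14:20-14:35.
Sven ∩ Priya ∩ Dana ∩ Vanya: ∅.
Sven ∩ Priya ∩ Dana ∩ Vanya ∩ Grace: ∅.
There is no time when everyone is free.
No common window is at least 45 minutes long.

none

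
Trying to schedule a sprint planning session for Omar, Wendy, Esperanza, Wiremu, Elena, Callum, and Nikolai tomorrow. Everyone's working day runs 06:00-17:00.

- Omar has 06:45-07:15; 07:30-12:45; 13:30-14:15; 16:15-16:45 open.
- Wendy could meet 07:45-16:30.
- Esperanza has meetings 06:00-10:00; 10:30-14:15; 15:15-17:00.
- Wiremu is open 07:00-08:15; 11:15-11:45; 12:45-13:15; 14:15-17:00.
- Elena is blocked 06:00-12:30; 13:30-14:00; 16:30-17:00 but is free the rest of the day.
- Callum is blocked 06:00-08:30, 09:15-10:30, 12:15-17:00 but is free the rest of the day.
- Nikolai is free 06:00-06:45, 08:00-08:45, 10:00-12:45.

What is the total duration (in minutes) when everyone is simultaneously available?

Omar free: 06:45-07:15, 07:30-12:45, 13:30-14:15, 16:15-16:45.
Wendy free: 07:45-16:30.
Esperanza free: 10:00-10:30, 14:15-15:15 (invert busy blocks within the working day).
Wiremu free: 07:00-08:15, 11:15-11:45, 12:45-13:15, 14:15-17:00.
Elena free: 12:30-13:30, 14:00-16:30 (invert busy blocks within the working day).
Callum free: 08:30-09:15, 10:30-12:15 (invert busy blocks within the working day).
Nikolai free: 06:00-06:45, 08:00-08:45, 10:00-12:45.
Omar ∩ Wendy: 07:45-12:45, 13:30-14:15, 16:15-16:30.
Omar ∩ Wendy ∩ Esperanza: 10:00-10:30.
Omar ∩ Wendy ∩ Esperanza ∩ Wiremu: ∅.
Omar ∩ Wendy ∩ Esperanza ∩ Wiremu ∩ Elena: ∅.
Omar ∩ Wendy ∩ Esperanza ∩ Wiremu ∩ Elena ∩ Callum: ∅.
Omar ∩ Wendy ∩ Esperanza ∩ Wiremu ∩ Elena ∩ Callum ∩ Nikolai: ∅.
There is no time when everyone is free.
There is no common window, so the total is 0 minutes.

0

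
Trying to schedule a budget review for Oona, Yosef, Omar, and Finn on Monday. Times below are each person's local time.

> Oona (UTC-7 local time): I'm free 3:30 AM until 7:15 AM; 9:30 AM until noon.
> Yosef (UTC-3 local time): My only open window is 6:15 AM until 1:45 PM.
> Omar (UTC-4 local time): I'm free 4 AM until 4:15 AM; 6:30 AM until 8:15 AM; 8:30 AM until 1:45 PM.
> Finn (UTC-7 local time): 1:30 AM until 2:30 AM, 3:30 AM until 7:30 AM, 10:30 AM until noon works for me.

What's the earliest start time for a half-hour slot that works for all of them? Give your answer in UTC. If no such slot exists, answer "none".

10:30

Oona in UTC: 10:30-14:15, 16:30-19:00 (add 7h to convert from UTC-7).
Yosef in UTC: 09:15-16:45 (add 3h to convert from UTC-3).
Omar in UTC: 08:00-08:15, 10:30-12:15, 12:30-17:45 (add 4h to convert from UTC-4).
Finn in UTC: 08:30-09:30, 10:30-14:30, 17:30-19:00 (add 7h to convert from UTC-7).
Oona ∩ Yosef: 10:30-14:15, 16:30-16:45.
Oona ∩ Yosef ∩ Omar: 10:30-12:15, 12:30-14:15, 16:30-16:45.
Oona ∩ Yosef ∩ Omar ∩ Finn: 10:30-12:15, 12:30-14:15.
The first common window of at least 30 minutes is 10:30-12:15, so the earliest start is 10:30.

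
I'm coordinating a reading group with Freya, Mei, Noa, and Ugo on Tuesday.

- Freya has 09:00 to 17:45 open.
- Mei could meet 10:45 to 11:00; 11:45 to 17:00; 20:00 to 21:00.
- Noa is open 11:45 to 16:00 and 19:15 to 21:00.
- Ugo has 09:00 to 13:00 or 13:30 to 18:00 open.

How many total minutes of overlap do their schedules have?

225

Freya ∩ Mei: 10:45-11:00, 11:45-17:00.
Freya ∩ Mei ∩ Noa: 11:45-16:00.
Freya ∩ Mei ∩ Noa ∩ Ugo: 11:45-13:00, 13:30-16:00.
Those are the intersection windows.
Summing the common windows: 75 + 150 = 225 minutes.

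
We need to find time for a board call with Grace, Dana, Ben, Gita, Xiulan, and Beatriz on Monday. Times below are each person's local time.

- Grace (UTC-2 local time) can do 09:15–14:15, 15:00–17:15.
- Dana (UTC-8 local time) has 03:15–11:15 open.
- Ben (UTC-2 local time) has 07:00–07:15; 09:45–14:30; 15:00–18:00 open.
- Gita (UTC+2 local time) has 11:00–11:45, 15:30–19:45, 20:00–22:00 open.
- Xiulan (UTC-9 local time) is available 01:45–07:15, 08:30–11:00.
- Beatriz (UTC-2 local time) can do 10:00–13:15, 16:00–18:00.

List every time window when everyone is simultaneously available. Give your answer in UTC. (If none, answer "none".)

13:30-15:15, 18:00-19:15

Grace in UTC: 11:15-16:15, 17:00-19:15 (add 2h to convert from UTC-2).
Dana in UTC: 11:15-19:15 (add 8h to convert from UTC-8).
Ben in UTC: 09:00-09:15, 11:45-16:30, 17:00-20:00 (add 2h to convert from UTC-2).
Gita in UTC: 09:00-09:45, 13:30-17:45, 18:00-20:00 (subtract 2h to convert from UTC+2).
Xiulan in UTC: 10:45-16:15, 17:30-20:00 (add 9h to convert from UTC-9).
Beatriz in UTC: 12:00-15:15, 18:00-20:00 (add 2h to convert from UTC-2).
Grace ∩ Dana: 11:15-16:15, 17:00-19:15.
Grace ∩ Dana ∩ Ben: 11:45-16:15, 17:00-19:15.
Grace ∩ Dana ∩ Ben ∩ Gita: 13:30-16:15, 17:00-17:45, 18:00-19:15.
Grace ∩ Dana ∩ Ben ∩ Gita ∩ Xiulan: 13:30-16:15, 17:30-17:45, 18:00-19:15.
Grace ∩ Dana ∩ Ben ∩ Gita ∩ Xiulan ∩ Beatriz: 13:30-15:15, 18:00-19:15.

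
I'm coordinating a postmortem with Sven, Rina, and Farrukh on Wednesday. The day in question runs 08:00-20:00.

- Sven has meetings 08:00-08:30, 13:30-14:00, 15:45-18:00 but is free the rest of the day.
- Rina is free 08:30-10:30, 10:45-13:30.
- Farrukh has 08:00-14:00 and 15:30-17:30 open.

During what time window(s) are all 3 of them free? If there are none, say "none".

08:30-10:30, 10:45-13:30

Sven free: 08:30-13:30, 14:00-15:45, 18:00-20:00 (invert busy blocks within the working day).
Rina free: 08:30-10:30, 10:45-13:30.
Farrukh free: 08:00-14:00, 15:30-17:30.
Sven ∩ Rina: 08:30-10:30, 10:45-13:30.
Sven ∩ Rina ∩ Farrukh: 08:30-10:30, 10:45-13:30.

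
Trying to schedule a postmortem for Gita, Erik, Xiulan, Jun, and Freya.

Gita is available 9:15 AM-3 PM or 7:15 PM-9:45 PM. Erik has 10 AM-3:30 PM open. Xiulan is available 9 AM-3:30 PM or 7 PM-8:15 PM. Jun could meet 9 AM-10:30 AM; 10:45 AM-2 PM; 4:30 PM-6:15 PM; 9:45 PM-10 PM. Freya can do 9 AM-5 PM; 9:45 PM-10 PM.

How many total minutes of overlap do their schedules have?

225

Gita ∩ Erik: 10:00-15:00.
Gita ∩ Erik ∩ Xiulan: 10:00-15:00.
Gita ∩ Erik ∩ Xiulan ∩ Jun: 10:00-10:30, 10:45-14:00.
Gita ∩ Erik ∩ Xiulan ∩ Jun ∩ Freya: 10:00-10:30, 10:45-14:00.
Those are the intersection windows.
Summing the common windows: 30 + 195 = 225 minutes.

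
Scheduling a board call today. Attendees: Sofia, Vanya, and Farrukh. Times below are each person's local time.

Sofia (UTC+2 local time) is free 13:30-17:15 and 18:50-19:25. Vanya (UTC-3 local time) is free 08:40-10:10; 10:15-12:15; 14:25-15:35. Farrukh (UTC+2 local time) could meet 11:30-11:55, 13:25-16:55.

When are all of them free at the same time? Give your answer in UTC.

Sofia in UTC: 11:30-15:15, 16:50-17:25 (subtract 2h to convert from UTC+2).
Vanya in UTC: 11:40-13:10, 13:15-15:15, 17:25-18:35 (add 3h to convert from UTC-3).
Farrukh in UTC: 09:30-09:55, 11:25-14:55 (subtract 2h to convert from UTC+2).
Sofia ∩ Vanya: 11:40-13:10, 13:15-15:15.
Sofia ∩ Vanya ∩ Farrukh: 11:40-13:10, 13:15-14:55.

11:40-13:10, 13:15-14:55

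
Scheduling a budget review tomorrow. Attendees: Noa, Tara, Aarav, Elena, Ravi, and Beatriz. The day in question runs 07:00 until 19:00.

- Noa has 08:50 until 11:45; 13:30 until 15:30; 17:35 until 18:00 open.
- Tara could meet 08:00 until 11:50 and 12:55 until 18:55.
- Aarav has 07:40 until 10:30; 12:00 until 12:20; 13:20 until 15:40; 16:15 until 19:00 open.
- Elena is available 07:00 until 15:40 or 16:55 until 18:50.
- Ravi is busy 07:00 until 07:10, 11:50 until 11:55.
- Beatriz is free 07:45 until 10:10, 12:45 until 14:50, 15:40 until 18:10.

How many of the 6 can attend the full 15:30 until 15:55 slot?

2

Noa free: 08:50-11:45, 13:30-15:30, 17:35-18:00.
Tara free: 08:00-11:50, 12:55-18:55.
Aarav free: 07:40-10:30, 12:00-12:20, 13:20-15:40, 16:15-19:00.
Elena free: 07:00-15:40, 16:55-18:50.
Ravi free: 07:10-11:50, 11:55-19:00 (invert busy blocks within the working day).
Beatriz free: 07:45-10:10, 12:45-14:50, 15:40-18:10.
Tara and Ravi can make the full 15:30-15:55 slot — that's 2.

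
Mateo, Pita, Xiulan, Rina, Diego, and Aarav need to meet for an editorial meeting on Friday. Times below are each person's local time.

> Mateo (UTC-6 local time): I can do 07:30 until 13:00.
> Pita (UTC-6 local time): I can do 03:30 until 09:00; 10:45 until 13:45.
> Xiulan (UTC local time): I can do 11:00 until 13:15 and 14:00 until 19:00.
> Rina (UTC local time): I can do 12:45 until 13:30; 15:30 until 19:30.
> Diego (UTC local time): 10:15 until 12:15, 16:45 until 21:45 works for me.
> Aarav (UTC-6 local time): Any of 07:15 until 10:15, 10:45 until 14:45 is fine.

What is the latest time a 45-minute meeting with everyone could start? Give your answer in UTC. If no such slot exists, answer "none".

18:15

Mateo in UTC: 13:30-19:00 (add 6h to convert from UTC-6).
Pita in UTC: 09:30-15:00, 16:45-19:45 (add 6h to convert from UTC-6).
Xiulan in UTC: 11:00-13:15, 14:00-19:00.
Rina in UTC: 12:45-13:30, 15:30-19:30.
Diego in UTC: 10:15-12:15, 16:45-21:45.
Aarav in UTC: 13:15-16:15, 16:45-20:45 (add 6h to convert from UTC-6).
Mateo ∩ Pita: 13:30-15:00, 16:45-19:00.
Mateo ∩ Pita ∩ Xiulan: 14:00-15:00, 16:45-19:00.
Mateo ∩ Pita ∩ Xiulan ∩ Rina: 16:45-19:00.
Mateo ∩ Pita ∩ Xiulan ∩ Rina ∩ Diego: 16:45-19:00.
Mateo ∩ Pita ∩ Xiulan ∩ Rina ∩ Diego ∩ Aarav: 16:45-19:00.
The last common window of at least 45 minutes is 16:45-19:00; a 45-minute meeting can start as late as 18:15 and still end by 19:00.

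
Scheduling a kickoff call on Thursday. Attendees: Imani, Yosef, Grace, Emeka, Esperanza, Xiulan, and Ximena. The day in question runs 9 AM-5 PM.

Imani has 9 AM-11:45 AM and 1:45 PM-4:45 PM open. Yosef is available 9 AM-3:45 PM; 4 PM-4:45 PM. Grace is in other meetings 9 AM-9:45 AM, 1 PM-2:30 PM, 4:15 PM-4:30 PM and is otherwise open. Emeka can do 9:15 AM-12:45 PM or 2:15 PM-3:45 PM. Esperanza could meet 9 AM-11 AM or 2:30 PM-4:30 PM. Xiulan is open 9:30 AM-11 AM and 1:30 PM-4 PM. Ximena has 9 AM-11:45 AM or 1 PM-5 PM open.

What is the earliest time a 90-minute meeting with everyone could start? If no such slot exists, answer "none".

Imani free: 09:00-11:45, 13:45-16:45.
Yosef free: 09:00-15:45, 16:00-16:45.
Grace free: 09:45-13:00, 14:30-16:15, 16:30-17:00 (invert busy blocks within the working day).
Emeka free: 09:15-12:45, 14:15-15:45.
Esperanza free: 09:00-11:00, 14:30-16:30.
Xiulan free: 09:30-11:00, 13:30-16:00.
Ximena free: 09:00-11:45, 13:00-17:00.
Imani ∩ Yosef: 09:00-11:45, 13:45-15:45, 16:00-16:45.
Imani ∩ Yosef ∩ Grace: 09:45-11:45, 14:30-15:45, 16:00-16:15, 16:30-16:45.
Imani ∩ Yosef ∩ Grace ∩ Emeka: 09:45-11:45, 14:30-15:45.
Imani ∩ Yosef ∩ Grace ∩ Emeka ∩ Esperanza: 09:45-11:00, 14:30-15:45.
Imani ∩ Yosef ∩ Grace ∩ Emeka ∩ Esperanza ∩ Xiulan: 09:45-11:00, 14:30-15:45.
Imani ∩ Yosef ∩ Grace ∩ Emeka ∩ Esperanza ∩ Xiulan ∩ Ximena: 09:45-11:00, 14:30-15:45.
No common window is at least 90 minutes long.

none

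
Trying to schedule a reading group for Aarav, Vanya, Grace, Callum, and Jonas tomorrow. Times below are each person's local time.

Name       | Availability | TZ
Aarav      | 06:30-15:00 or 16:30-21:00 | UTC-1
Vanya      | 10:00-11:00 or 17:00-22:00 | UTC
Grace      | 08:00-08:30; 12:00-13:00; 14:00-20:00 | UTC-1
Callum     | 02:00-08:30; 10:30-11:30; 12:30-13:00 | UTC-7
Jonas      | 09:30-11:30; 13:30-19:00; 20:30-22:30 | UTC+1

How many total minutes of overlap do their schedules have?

Aarav in UTC: 07:30-16:00, 17:30-22:00 (add 1h to convert from UTC-1).
Vanya in UTC: 10:00-11:00, 17:00-22:00.
Grace in UTC: 09:00-09:30, 13:00-14:00, 15:00-21:00 (add 1h to convert from UTC-1).
Callum in UTC: 09:00-15:30, 17:30-18:30, 19:30-20:00 (add 7h to convert from UTC-7).
Jonas in UTC: 08:30-10:30, 12:30-18:00, 19:30-21:30 (subtract 1h to convert from UTC+1).
Aarav ∩ Vanya: 10:00-11:00, 17:30-22:00.
Aarav ∩ Vanya ∩ Grace: 17:30-21:00.
Aarav ∩ Vanya ∩ Grace ∩ Callum: 17:30-18:30, 19:30-20:00.
Aarav ∩ Vanya ∩ Grace ∩ Callum ∩ Jonas: 17:30-18:00, 19:30-20:00.
So the common availability across everyone is 17:30-18:00, 19:30-20:00.
Summing the common windows: 30 + 30 = 60 minutes.

60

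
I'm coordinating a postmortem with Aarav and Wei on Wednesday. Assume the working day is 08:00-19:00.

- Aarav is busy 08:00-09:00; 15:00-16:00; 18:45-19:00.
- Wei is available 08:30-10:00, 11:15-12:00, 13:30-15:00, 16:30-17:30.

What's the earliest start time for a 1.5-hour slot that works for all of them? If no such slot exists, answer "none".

Aarav free: 09:00-15:00, 16:00-18:45 (invert busy blocks within the working day).
Wei free: 08:30-10:00, 11:15-12:00, 13:30-15:00, 16:30-17:30.
Aarav ∩ Wei: 09:00-10:00, 11:15-12:00, 13:30-15:00, 16:30-17:30.
The first common window of at least 90 minutes is 13:30-15:00, so the earliest start is 13:30.

13:30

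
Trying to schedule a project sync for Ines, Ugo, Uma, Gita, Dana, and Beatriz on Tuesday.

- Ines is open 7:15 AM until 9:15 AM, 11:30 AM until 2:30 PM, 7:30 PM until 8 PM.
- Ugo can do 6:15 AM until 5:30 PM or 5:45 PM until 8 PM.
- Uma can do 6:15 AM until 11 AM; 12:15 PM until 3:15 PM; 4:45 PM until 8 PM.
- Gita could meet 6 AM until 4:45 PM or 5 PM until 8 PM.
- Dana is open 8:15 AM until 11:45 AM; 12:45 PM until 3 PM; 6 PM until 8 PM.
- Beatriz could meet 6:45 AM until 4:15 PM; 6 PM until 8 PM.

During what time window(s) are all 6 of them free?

Ines ∩ Ugo: 07:15-09:15, 11:30-14:30, 19:30-20:00.
Ines ∩ Ugo ∩ Uma: 07:15-09:15, 12:15-14:30, 19:30-20:00.
Ines ∩ Ugo ∩ Uma ∩ Gita: 07:15-09:15, 12:15-14:30, 19:30-20:00.
Ines ∩ Ugo ∩ Uma ∩ Gita ∩ Dana: 08:15-09:15, 12:45-14:30, 19:30-20:00.
Ines ∩ Ugo ∩ Uma ∩ Gita ∩ Dana ∩ Beatriz: 08:15-09:15, 12:45-14:30, 19:30-20:00.

08:15-09:15, 12:45-14:30, 19:30-20:00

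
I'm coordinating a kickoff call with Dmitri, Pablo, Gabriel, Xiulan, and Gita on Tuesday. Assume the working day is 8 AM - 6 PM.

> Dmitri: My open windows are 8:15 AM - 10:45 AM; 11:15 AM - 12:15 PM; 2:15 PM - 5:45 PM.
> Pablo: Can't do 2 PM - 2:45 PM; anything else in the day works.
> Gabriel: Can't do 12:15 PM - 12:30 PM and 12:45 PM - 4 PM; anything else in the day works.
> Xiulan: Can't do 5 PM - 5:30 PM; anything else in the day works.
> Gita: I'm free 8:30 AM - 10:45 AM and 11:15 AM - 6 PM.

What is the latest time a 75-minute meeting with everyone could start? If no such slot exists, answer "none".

Dmitri free: 08:15-10:45, 11:15-12:15, 14:15-17:45.
Pablo free: 08:00-14:00, 14:45-18:00 (invert busy blocks within the working day).
Gabriel free: 08:00-12:15, 12:30-12:45, 16:00-18:00 (invert busy blocks within the working day).
Xiulan free: 08:00-17:00, 17:30-18:00 (invert busy blocks within the working day).
Gita free: 08:30-10:45, 11:15-18:00.
Dmitri ∩ Pablo: 08:15-10:45, 11:15-12:15, 14:45-17:45.
Dmitri ∩ Pablo ∩ Gabriel: 08:15-10:45, 11:15-12:15, 16:00-17:45.
Dmitri ∩ Pablo ∩ Gabriel ∩ Xiulan: 08:15-10:45, 11:15-12:15, 16:00-17:00, 17:30-17:45.
Dmitri ∩ Pablo ∩ Gabriel ∩ Xiulan ∩ Gita: 08:30-10:45, 11:15-12:15, 16:00-17:00, 17:30-17:45.
The last common window of at least 75 minutes is 08:30-10:45; a 75-minute meeting can start as late as 09:30 and still end by 10:45.

09:30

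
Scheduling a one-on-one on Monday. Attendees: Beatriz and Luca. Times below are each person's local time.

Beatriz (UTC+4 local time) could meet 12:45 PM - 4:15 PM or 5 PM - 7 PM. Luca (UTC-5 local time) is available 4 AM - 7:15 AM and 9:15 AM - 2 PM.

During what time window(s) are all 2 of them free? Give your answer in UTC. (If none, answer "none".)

Beatriz in UTC: 08:45-12:15, 13:00-15:00 (subtract 4h to convert from UTC+4).
Luca in UTC: 09:00-12:15, 14:15-19:00 (add 5h to convert from UTC-5).
Beatriz ∩ Luca: 09:00-12:15, 14:15-15:00.

09:00-12:15, 14:15-15:00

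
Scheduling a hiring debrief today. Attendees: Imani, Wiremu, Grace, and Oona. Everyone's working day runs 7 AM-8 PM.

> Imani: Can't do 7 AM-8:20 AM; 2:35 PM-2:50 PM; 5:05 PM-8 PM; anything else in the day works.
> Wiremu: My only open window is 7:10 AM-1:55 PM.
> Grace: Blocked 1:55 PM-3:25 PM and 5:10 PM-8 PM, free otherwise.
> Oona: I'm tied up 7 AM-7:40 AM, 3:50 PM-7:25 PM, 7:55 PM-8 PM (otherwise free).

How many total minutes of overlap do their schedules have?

Imani free: 08:20-14:35, 14:50-17:05 (invert busy blocks within the working day).
Wiremu free: 07:10-13:55.
Grace free: 07:00-13:55, 15:25-17:10 (invert busy blocks within the working day).
Oona free: 07:40-15:50, 19:25-19:55 (invert busy blocks within the working day).
Imani ∩ Wiremu: 08:20-13:55.
Imani ∩ Wiremu ∩ Grace: 08:20-13:55.
Imani ∩ Wiremu ∩ Grace ∩ Oona: 08:20-13:55.
That's a single block of 335 minutes.

335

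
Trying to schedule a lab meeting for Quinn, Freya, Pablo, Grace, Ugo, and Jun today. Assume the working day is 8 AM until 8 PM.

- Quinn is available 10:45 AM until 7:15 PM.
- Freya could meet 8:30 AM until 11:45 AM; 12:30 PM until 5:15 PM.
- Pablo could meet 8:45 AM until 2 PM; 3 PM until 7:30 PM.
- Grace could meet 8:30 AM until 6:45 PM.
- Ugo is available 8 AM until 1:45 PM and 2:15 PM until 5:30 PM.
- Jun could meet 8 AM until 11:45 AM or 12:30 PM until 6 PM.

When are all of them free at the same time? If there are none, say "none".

10:45-11:45, 12:30-13:45, 15:00-17:15

Quinn ∩ Freya: 10:45-11:45, 12:30-17:15.
Quinn ∩ Freya ∩ Pablo: 10:45-11:45, 12:30-14:00, 15:00-17:15.
Quinn ∩ Freya ∩ Pablo ∩ Grace: 10:45-11:45, 12:30-14:00, 15:00-17:15.
Quinn ∩ Freya ∩ Pablo ∩ Grace ∩ Ugo: 10:45-11:45, 12:30-13:45, 15:00-17:15.
Quinn ∩ Freya ∩ Pablo ∩ Grace ∩ Ugo ∩ Jun: 10:45-11:45, 12:30-13:45, 15:00-17:15.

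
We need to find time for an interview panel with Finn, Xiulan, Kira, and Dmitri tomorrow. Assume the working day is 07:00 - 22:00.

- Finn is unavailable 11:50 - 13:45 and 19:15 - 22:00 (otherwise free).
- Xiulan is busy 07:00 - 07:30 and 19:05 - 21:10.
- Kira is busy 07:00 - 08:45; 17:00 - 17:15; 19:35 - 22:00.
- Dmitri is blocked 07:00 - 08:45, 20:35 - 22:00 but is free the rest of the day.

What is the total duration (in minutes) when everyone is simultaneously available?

490

Finn free: 07:00-11:50, 13:45-19:15 (invert busy blocks within the working day).
Xiulan free: 07:30-19:05, 21:10-22:00 (invert busy blocks within the working day).
Kira free: 08:45-17:00, 17:15-19:35 (invert busy blocks within the working day).
Dmitri free: 08:45-20:35 (invert busy blocks within the working day).
Finn ∩ Xiulan: 07:30-11:50, 13:45-19:05.
Finn ∩ Xiulan ∩ Kira: 08:45-11:50, 13:45-17:00, 17:15-19:05.
Finn ∩ Xiulan ∩ Kira ∩ Dmitri: 08:45-11:50, 13:45-17:00, 17:15-19:05.
So the common availability across everyone is 08:45-11:50, 13:45-17:00, 17:15-19:05.
Summing the common windows: 185 + 195 + 110 = 490 minutes.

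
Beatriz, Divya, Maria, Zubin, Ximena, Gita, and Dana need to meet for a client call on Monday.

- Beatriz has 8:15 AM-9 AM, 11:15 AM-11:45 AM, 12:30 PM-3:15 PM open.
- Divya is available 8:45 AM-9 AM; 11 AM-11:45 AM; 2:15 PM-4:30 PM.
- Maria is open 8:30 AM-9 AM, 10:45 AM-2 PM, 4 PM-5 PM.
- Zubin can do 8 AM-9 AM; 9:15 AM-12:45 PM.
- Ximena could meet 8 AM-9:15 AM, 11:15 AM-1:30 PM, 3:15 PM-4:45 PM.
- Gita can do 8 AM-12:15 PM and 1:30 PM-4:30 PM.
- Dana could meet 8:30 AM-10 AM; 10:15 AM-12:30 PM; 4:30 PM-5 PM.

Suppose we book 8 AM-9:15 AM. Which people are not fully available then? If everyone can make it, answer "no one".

Beatriz: not fully free for 08:00-09:15. Divya: not fully free for 08:00-09:15. Maria: not fully free for 08:00-09:15. Zubin: not fully free for 08:00-09:15. Ximena: free for 08:00-09:15. Gita: free for 08:00-09:15. Dana: not fully free for 08:00-09:15.

Beatriz, Dana, Divya, Maria, Zubin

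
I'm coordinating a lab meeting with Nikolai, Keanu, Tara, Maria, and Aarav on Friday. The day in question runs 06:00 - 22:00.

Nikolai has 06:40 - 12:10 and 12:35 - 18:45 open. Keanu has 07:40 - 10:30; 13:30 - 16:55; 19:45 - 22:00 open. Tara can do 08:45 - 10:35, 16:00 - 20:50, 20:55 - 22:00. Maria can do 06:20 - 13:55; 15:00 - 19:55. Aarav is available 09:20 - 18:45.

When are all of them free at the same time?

Nikolai ∩ Keanu: 07:40-10:30, 13:30-16:55.
Nikolai ∩ Keanu ∩ Tara: 08:45-10:30, 16:00-16:55.
Nikolai ∩ Keanu ∩ Tara ∩ Maria: 08:45-10:30, 16:00-16:55.
Nikolai ∩ Keanu ∩ Tara ∩ Maria ∩ Aarav: 09:20-10:30, 16:00-16:55.
So the common availability across everyone is 09:20-10:30, 16:00-16:55.

09:20-10:30, 16:00-16:55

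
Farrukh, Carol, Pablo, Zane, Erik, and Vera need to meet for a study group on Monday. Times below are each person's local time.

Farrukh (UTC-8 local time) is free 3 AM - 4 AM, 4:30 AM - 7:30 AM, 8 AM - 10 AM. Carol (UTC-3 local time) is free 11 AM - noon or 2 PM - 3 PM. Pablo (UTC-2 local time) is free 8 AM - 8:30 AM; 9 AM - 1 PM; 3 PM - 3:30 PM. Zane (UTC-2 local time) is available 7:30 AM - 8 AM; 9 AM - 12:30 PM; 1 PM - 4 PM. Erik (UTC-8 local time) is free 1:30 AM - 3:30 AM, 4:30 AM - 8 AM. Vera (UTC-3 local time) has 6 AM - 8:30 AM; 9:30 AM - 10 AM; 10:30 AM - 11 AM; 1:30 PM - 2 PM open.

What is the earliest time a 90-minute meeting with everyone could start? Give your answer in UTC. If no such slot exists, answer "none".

none

Farrukh in UTC: 11:00-12:00, 12:30-15:30, 16:00-18:00 (add 8h to convert from UTC-8).
Carol in UTC: 14:00-15:00, 17:00-18:00 (add 3h to convert from UTC-3).
Pablo in UTC: 10:00-10:30, 11:00-15:00, 17:00-17:30 (add 2h to convert from UTC-2).
Zane in UTC: 09:30-10:00, 11:00-14:30, 15:00-18:00 (add 2h to convert from UTC-2).
Erik in UTC: 09:30-11:30, 12:30-16:00 (add 8h to convert from UTC-8).
Vera in UTC: 09:00-11:30, 12:30-13:00, 13:30-14:00, 16:30-17:00 (add 3h to convert from UTC-3).
Farrukh ∩ Carol: 14:00-15:00, 17:00-18:00.
Farrukh ∩ Carol ∩ Pablo: 14:00-15:00, 17:00-17:30.
Farrukh ∩ Carol ∩ Pablo ∩ Zane: 14:00-14:30, 17:00-17:30.
Farrukh ∩ Carol ∩ Pablo ∩ Zane ∩ Erik: 14:00-14:30.
Farrukh ∩ Carol ∩ Pablo ∩ Zane ∩ Erik ∩ Vera: ∅.
There is no time when everyone is free.
No common window is at least 90 minutes long.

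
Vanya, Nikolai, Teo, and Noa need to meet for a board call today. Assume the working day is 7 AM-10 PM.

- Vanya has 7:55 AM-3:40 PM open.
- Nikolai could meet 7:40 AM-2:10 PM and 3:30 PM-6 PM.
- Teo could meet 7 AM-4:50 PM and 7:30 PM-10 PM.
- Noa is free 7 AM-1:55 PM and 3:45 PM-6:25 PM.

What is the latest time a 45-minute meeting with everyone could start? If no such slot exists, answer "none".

Vanya ∩ Nikolai: 07:55-14:10, 15:30-15:40.
Vanya ∩ Nikolai ∩ Teo: 07:55-14:10, 15:30-15:40.
Vanya ∩ Nikolai ∩ Teo ∩ Noa: 07:55-13:55.
The last common window of at least 45 minutes is 07:55-13:55; a 45-minute meeting can start as late as 13:10 and still end by 13:55.

13:10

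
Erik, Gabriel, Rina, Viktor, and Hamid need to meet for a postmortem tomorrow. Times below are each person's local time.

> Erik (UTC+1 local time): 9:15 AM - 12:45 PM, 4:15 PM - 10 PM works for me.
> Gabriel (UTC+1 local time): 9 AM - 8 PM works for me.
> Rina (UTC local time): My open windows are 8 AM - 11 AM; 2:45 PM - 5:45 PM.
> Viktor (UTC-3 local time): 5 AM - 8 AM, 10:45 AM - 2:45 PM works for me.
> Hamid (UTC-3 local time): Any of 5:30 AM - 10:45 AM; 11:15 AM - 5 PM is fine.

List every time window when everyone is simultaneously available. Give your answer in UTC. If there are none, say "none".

08:30-11:00, 15:15-17:45

Erik in UTC: 08:15-11:45, 15:15-21:00 (subtract 1h to convert from UTC+1).
Gabriel in UTC: 08:00-19:00 (subtract 1h to convert from UTC+1).
Rina in UTC: 08:00-11:00, 14:45-17:45.
Viktor in UTC: 08:00-11:00, 13:45-17:45 (add 3h to convert from UTC-3).
Hamid in UTC: 08:30-13:45, 14:15-20:00 (add 3h to convert from UTC-3).
Erik ∩ Gabriel: 08:15-11:45, 15:15-19:00.
Erik ∩ Gabriel ∩ Rina: 08:15-11:00, 15:15-17:45.
Erik ∩ Gabriel ∩ Rina ∩ Viktor: 08:15-11:00, 15:15-17:45.
Erik ∩ Gabriel ∩ Rina ∩ Viktor ∩ Hamid: 08:30-11:00, 15:15-17:45.
So the common availability across everyone is 08:30-11:00, 15:15-17:45.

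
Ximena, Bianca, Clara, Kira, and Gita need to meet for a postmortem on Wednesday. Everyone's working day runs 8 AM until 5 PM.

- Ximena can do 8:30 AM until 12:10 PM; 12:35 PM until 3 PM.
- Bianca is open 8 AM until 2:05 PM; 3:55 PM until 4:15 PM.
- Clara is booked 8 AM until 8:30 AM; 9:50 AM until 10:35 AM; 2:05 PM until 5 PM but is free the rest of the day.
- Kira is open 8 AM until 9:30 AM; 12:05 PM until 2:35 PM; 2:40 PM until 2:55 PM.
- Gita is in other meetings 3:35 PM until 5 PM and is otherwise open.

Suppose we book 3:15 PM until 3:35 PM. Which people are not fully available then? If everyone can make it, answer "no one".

Bianca, Clara, Kira, Ximena

Ximena free: 08:30-12:10, 12:35-15:00.
Bianca free: 08:00-14:05, 15:55-16:15.
Clara free: 08:30-09:50, 10:35-14:05 (invert busy blocks within the working day).
Kira free: 08:00-09:30, 12:05-14:35, 14:40-14:55.
Gita free: 08:00-15:35 (invert busy blocks within the working day).
Ximena: not fully free for 15:15-15:35. Bianca: not fully free for 15:15-15:35. Clara: not fully free for 15:15-15:35. Kira: not fully free for 15:15-15:35. Gita: free for 15:15-15:35.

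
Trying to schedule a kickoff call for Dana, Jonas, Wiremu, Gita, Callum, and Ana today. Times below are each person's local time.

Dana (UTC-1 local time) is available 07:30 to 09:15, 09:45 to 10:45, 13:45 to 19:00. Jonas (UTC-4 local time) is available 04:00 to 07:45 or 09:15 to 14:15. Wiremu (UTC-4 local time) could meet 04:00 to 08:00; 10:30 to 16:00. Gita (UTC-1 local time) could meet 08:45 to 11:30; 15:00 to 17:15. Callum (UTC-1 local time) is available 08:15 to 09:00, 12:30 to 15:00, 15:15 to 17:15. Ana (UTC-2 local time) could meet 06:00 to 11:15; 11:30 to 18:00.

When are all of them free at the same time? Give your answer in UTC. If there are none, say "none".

09:45-10:00, 16:15-18:15

Dana in UTC: 08:30-10:15, 10:45-11:45, 14:45-20:00 (add 1h to convert from UTC-1).
Jonas in UTC: 08:00-11:45, 13:15-18:15 (add 4h to convert from UTC-4).
Wiremu in UTC: 08:00-12:00, 14:30-20:00 (add 4h to convert from UTC-4).
Gita in UTC: 09:45-12:30, 16:00-18:15 (add 1h to convert from UTC-1).
Callum in UTC: 09:15-10:00, 13:30-16:00, 16:15-18:15 (add 1h to convert from UTC-1).
Ana in UTC: 08:00-13:15, 13:30-20:00 (add 2h to convert from UTC-2).
Dana ∩ Jonas: 08:30-10:15, 10:45-11:45, 14:45-18:15.
Dana ∩ Jonas ∩ Wiremu: 08:30-10:15, 10:45-11:45, 14:45-18:15.
Dana ∩ Jonas ∩ Wiremu ∩ Gita: 09:45-10:15, 10:45-11:45, 16:00-18:15.
Dana ∩ Jonas ∩ Wiremu ∩ Gita ∩ Callum: 09:45-10:00, 16:15-18:15.
Dana ∩ Jonas ∩ Wiremu ∩ Gita ∩ Callum ∩ Ana: 09:45-10:00, 16:15-18:15.
So the common availability across everyone is 09:45-10:00, 16:15-18:15.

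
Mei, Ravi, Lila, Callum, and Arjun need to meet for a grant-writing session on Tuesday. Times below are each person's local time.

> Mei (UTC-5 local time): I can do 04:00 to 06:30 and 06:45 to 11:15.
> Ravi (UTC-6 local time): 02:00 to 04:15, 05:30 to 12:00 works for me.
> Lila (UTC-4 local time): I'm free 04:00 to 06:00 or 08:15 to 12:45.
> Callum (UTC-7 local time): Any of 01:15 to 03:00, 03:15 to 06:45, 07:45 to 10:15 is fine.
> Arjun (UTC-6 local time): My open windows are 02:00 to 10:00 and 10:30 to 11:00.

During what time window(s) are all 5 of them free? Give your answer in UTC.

09:00-10:00, 12:15-13:45, 14:45-16:00

Mei in UTC: 09:00-11:30, 11:45-16:15 (add 5h to convert from UTC-5).
Ravi in UTC: 08:00-10:15, 11:30-18:00 (add 6h to convert from UTC-6).
Lila in UTC: 08:00-10:00, 12:15-16:45 (add 4h to convert from UTC-4).
Callum in UTC: 08:15-10:00, 10:15-13:45, 14:45-17:15 (add 7h to convert from UTC-7).
Arjun in UTC: 08:00-16:00, 16:30-17:00 (add 6h to convert from UTC-6).
Mei ∩ Ravi: 09:00-10:15, 11:45-16:15.
Mei ∩ Ravi ∩ Lila: 09:00-10:00, 12:15-16:15.
Mei ∩ Ravi ∩ Lila ∩ Callum: 09:00-10:00, 12:15-13:45, 14:45-16:15.
Mei ∩ Ravi ∩ Lila ∩ Callum ∩ Arjun: 09:00-10:00, 12:15-13:45, 14:45-16:00.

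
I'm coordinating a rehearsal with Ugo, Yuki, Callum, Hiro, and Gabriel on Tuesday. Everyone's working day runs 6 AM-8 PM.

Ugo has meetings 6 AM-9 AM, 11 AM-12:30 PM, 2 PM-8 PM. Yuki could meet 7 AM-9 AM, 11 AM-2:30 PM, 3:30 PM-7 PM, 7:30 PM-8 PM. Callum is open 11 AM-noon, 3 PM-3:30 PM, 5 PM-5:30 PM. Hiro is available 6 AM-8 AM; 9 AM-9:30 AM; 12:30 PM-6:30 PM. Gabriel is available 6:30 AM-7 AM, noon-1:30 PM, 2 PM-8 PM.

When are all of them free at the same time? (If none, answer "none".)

Ugo free: 09:00-11:00, 12:30-14:00 (invert busy blocks within the working day).
Yuki free: 07:00-09:00, 11:00-14:30, 15:30-19:00, 19:30-20:00.
Callum free: 11:00-12:00, 15:00-15:30, 17:00-17:30.
Hiro free: 06:00-08:00, 09:00-09:30, 12:30-18:30.
Gabriel free: 06:30-07:00, 12:00-13:30, 14:00-20:00.
Ugo ∩ Yuki: 12:30-14:00.
Ugo ∩ Yuki ∩ Callum: ∅.
Ugo ∩ Yuki ∩ Callum ∩ Hiro: ∅.
Ugo ∩ Yuki ∩ Callum ∩ Hiro ∩ Gabriel: ∅.
There is no time when everyone is free.

none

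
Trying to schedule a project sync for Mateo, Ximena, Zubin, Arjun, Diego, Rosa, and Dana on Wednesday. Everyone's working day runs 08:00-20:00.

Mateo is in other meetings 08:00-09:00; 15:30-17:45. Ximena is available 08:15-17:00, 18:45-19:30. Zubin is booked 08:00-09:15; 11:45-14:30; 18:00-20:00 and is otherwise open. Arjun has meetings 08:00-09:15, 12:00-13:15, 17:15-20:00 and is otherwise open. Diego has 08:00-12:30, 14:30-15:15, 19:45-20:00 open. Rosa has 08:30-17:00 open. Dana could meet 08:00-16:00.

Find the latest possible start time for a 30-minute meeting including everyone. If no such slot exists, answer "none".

Mateo free: 09:00-15:30, 17:45-20:00 (invert busy blocks within the working day).
Ximena free: 08:15-17:00, 18:45-19:30.
Zubin free: 09:15-11:45, 14:30-18:00 (invert busy blocks within the working day).
Arjun free: 09:15-12:00, 13:15-17:15 (invert busy blocks within the working day).
Diego free: 08:00-12:30, 14:30-15:15, 19:45-20:00.
Rosa free: 08:30-17:00.
Dana free: 08:00-16:00.
Mateo ∩ Ximena: 09:00-15:30, 18:45-19:30.
Mateo ∩ Ximena ∩ Zubin: 09:15-11:45, 14:30-15:30.
Mateo ∩ Ximena ∩ Zubin ∩ Arjun: 09:15-11:45, 14:30-15:30.
Mateo ∩ Ximena ∩ Zubin ∩ Arjun ∩ Diego: 09:15-11:45, 14:30-15:15.
Mateo ∩ Ximena ∩ Zubin ∩ Arjun ∩ Diego ∩ Rosa: 09:15-11:45, 14:30-15:15.
Mateo ∩ Ximena ∩ Zubin ∩ Arjun ∩ Diego ∩ Rosa ∩ Dana: 09:15-11:45, 14:30-15:15.
So the common availability across everyone is 09:15-11:45, 14:30-15:15.
The last common window of at least 30 minutes is 14:30-15:15; a 30-minute meeting can start as late as 14:45 and still end by 15:15.

14:45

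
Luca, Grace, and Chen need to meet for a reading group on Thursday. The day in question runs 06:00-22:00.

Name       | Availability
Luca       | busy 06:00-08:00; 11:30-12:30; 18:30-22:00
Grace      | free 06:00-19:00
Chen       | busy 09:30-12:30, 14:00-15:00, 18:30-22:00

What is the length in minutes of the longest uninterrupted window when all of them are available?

210

Luca free: 08:00-11:30, 12:30-18:30 (invert busy blocks within the working day).
Grace free: 06:00-19:00.
Chen free: 06:00-09:30, 12:30-14:00, 15:00-18:30 (invert busy blocks within the working day).
Luca ∩ Grace: 08:00-11:30, 12:30-18:30.
Luca ∩ Grace ∩ Chen: 08:00-09:30, 12:30-14:00, 15:00-18:30.
The longest is 15:00-18:30 at 210 minutes.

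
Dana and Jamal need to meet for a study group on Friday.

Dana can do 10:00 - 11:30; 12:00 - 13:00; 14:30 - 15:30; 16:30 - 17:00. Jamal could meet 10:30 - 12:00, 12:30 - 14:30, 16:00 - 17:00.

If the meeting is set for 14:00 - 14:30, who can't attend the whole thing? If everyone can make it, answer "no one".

Dana: not fully free for 14:00-14:30. Jamal: free for 14:00-14:30.

Dana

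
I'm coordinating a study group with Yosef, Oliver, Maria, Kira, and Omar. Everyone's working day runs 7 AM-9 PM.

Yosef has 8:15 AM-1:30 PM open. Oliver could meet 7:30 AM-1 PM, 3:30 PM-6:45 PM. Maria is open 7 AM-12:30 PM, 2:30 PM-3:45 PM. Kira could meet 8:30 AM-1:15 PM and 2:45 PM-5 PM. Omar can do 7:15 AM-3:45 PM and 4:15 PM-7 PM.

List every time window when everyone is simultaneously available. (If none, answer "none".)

08:30-12:30

Yosef ∩ Oliver: 08:15-13:00.
Yosef ∩ Oliver ∩ Maria: 08:15-12:30.
Yosef ∩ Oliver ∩ Maria ∩ Kira: 08:30-12:30.
Yosef ∩ Oliver ∩ Maria ∩ Kira ∩ Omar: 08:30-12:30.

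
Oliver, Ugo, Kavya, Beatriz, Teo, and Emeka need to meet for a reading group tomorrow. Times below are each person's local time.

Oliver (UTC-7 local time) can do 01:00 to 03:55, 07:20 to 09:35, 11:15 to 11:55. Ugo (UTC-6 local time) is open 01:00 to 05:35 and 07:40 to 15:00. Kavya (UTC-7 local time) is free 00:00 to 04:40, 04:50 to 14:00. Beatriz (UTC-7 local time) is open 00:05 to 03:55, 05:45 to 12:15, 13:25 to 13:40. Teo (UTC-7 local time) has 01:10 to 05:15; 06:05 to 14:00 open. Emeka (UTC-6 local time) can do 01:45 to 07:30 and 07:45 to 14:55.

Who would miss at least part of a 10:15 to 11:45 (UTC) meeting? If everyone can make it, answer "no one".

Oliver in UTC: 08:00-10:55, 14:20-16:35, 18:15-18:55 (add 7h to convert from UTC-7).
Ugo in UTC: 07:00-11:35, 13:40-21:00 (add 6h to convert from UTC-6).
Kavya in UTC: 07:00-11:40, 11:50-21:00 (add 7h to convert from UTC-7).
Beatriz in UTC: 07:05-10:55, 12:45-19:15, 20:25-20:40 (add 7h to convert from UTC-7).
Teo in UTC: 08:10-12:15, 13:05-21:00 (add 7h to convert from UTC-7).
Emeka in UTC: 07:45-13:30, 13:45-20:55 (add 6h to convert from UTC-6).
Oliver: not fully free for 10:15-11:45. Ugo: not fully free for 10:15-11:45. Kavya: not fully free for 10:15-11:45. Beatriz: not fully free for 10:15-11:45. Teo: free for 10:15-11:45. Emeka: free for 10:15-11:45.

Beatriz, Kavya, Oliver, Ugo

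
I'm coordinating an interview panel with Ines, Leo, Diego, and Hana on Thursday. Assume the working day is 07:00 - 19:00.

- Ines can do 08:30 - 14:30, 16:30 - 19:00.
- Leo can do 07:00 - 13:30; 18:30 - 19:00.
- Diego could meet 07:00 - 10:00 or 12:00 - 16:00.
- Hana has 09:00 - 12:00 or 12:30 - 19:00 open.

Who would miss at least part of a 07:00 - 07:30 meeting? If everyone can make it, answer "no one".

Hana, Ines

Ines: not fully free for 07:00-07:30. Leo: free for 07:00-07:30. Diego: free for 07:00-07:30. Hana: not fully free for 07:00-07:30.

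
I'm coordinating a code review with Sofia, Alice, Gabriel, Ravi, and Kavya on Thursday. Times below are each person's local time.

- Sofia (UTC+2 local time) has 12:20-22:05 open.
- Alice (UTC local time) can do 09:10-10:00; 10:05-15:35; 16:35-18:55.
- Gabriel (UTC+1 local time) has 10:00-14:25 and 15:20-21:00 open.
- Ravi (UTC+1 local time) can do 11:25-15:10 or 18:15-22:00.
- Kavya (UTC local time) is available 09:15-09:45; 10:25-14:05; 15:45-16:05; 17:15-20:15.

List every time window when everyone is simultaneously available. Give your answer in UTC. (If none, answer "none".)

10:25-13:25, 17:15-18:55

Sofia in UTC: 10:20-20:05 (subtract 2h to convert from UTC+2).
Alice in UTC: 09:10-10:00, 10:05-15:35, 16:35-18:55.
Gabriel in UTC: 09:00-13:25, 14:20-20:00 (subtract 1h to convert from UTC+1).
Ravi in UTC: 10:25-14:10, 17:15-21:00 (subtract 1h to convert from UTC+1).
Kavya in UTC: 09:15-09:45, 10:25-14:05, 15:45-16:05, 17:15-20:15.
Sofia ∩ Alice: 10:20-15:35, 16:35-18:55.
Sofia ∩ Alice ∩ Gabriel: 10:20-13:25, 14:20-15:35, 16:35-18:55.
Sofia ∩ Alice ∩ Gabriel ∩ Ravi: 10:25-13:25, 17:15-18:55.
Sofia ∩ Alice ∩ Gabriel ∩ Ravi ∩ Kavya: 10:25-13:25, 17:15-18:55.
Those are the intersection windows.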